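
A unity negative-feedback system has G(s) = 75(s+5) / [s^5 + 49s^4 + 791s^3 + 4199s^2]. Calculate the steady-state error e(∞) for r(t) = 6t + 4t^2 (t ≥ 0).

The denominator has no term below 4199s^2 — 2 poles at s=0, type 2. By superposition:
  • 6t: tracked with zero error.
  • 4t^2: e_ss = 8/K_a with K_a=375/4199 → 33592/375.
Total e_ss = 33592/375.

33592/375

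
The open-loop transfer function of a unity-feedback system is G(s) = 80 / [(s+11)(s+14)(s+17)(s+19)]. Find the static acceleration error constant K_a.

System type = 0 (no poles at s=0).
K_a = lim_{s→0} s^2·G(s) = 0 (the extra factor of s kills the finite limit).

0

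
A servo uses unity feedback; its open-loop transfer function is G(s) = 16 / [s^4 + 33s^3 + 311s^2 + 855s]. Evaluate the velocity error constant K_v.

16/855

Factoring s from the denominator leaves a polynomial with constant term 855, so the system is type 1.
K_v = lim_{s→0} s·G(s) = 16 / 855 = 16/855.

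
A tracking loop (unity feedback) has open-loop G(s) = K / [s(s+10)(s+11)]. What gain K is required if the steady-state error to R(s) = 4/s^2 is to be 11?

G(s) has one factor of s in the denominator, so the system is type 1.
K_v = lim_{s→0} s·G(s) = K / (10·11) = (1/110)·K.
e_ss = 4/K_v = 11 ⇒ K_v = 4/11 ⇒ K = (4/11)/(1/110) = 40.

40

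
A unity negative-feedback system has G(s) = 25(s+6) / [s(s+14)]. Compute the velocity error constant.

One free integrator in G(s): this is a type 1 system.
K_v = lim_{s→0} s·G(s) = 25·6 / (14) = 75/7.

75/7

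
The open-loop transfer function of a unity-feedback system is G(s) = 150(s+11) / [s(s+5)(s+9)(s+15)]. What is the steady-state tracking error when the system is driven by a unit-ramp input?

G(s) has one factor of s in the denominator, so the system is type 1.
K_v = lim_{s→0} s·G(s) = 150·11 / (5·9·15) = 22/9.
e_ss = 1/K_v = 1/(22/9) = 9/22.

9/22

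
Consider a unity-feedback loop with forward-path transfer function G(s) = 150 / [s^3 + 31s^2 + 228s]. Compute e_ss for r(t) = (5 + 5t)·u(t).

7.6

Factoring s from the denominator leaves a polynomial with constant term 228, so the system is type 1. Taking each input component in turn:
  • 5: tracked with zero error.
  • 5t: e_ss = 5/K_v with K_v=25/38 → 7.6.
Total e_ss = 7.6.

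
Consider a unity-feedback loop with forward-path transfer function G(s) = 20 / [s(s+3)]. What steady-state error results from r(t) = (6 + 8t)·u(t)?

G(s) has one factor of s in the denominator, so the system is type 1. By superposition:
  • 6: tracked with zero error.
  • 8t: e_ss = 8/K_v with K_v=20/3 → 1.2.
Total e_ss = 1.2.

1.2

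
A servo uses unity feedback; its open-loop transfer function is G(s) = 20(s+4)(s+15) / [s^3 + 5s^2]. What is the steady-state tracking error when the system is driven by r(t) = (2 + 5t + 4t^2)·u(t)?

Factoring s^2 from the denominator leaves a polynomial with constant term 5, so the system is type 2. By superposition:
  • 2: tracked with zero error.
  • 5t: tracked with zero error.
  • 4t^2: e_ss = 8/K_a with K_a=240 → 1/30.
Total e_ss = 1/30.

1/30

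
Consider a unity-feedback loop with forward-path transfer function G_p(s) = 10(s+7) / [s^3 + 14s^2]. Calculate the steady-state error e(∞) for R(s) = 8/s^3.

1.6

The denominator has no term below 14s^2 — 2 poles at s=0, type 2.
K_a = lim_{s→0} s^2·G_p(s) = 10·7 / 14 = 5.
r(t) = 4t^2 gives R(s) = 8/s^3.
e_ss = 8/K_a = 8/5 = 1.6.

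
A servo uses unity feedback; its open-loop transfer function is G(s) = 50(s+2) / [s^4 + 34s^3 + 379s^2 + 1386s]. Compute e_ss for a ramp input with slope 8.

110.88

Factoring s from the denominator leaves a polynomial with constant term 1386, so the system is type 1.
K_v = lim_{s→0} s·G(s) = 50·2 / 1386 = 50/693.
e_ss = 8/K_v = 8/(50/693) = 110.88.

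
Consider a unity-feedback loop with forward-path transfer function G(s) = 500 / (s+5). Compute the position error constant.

The open loop has no poles at the origin → type 0 system.
K_p = lim_{s→0} G(s) = 500 / (5) = 100.

100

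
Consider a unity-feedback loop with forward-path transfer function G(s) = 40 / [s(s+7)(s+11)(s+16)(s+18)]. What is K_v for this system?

5/2772

System type = 1 (one pole at s=0).
K_v = lim_{s→0} s·G(s) = 40 / (7·11·16·18) = 5/2772.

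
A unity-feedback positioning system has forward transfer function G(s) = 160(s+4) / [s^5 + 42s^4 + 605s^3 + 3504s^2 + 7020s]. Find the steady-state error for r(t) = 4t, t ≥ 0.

43.875

Factoring s from the denominator leaves a polynomial with constant term 7020, so the system is type 1.
K_v = lim_{s→0} s·G(s) = 160·4 / 7020 = 32/351.
e_ss = 4/K_v = 4/(32/351) = 43.875.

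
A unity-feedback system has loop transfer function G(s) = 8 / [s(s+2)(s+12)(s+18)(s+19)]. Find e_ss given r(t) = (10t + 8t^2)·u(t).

infinity

System type = 1 (one pole at s=0). Taking each input component in turn:
  • 10t: e_ss = 10/K_v with K_v=1/1026 → 10260.
  • 8t^2: a type-1 system cannot track it, e_ss → ∞.
The unbounded component dominates.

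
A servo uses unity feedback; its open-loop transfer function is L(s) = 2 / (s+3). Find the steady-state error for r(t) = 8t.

System type = 0 (no poles at s=0).
For a type-0 system K_v = 0, so e_ss to a ramp input is unbounded.

infinity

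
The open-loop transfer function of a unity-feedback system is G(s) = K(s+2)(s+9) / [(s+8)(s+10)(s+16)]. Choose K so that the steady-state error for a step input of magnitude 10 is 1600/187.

No free integrators in G(s): this is a type 0 system.
K_p = lim_{s→0} G(s) = K·2·9 / (8·10·16) = (9/640)·K.
e_ss = 10/(1 + K_p) = 1600/187 ⇒ 1 + (9/640)·K = 187/160 ⇒ K = 12.

12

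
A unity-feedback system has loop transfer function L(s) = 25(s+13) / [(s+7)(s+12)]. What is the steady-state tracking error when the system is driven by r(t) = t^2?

infinity

L(s) has no factors of s in the denominator, so the system is type 0.
K_a = lim_{s→0} s^2·L(s) = 0; the steady-state error to this parabolic input grows without bound.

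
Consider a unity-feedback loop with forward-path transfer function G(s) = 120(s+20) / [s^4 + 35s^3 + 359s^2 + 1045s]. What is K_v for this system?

Factoring s from the denominator leaves a polynomial with constant term 1045, so the system is type 1.
K_v = lim_{s→0} s·G(s) = 120·20 / 1045 = 480/209.

480/209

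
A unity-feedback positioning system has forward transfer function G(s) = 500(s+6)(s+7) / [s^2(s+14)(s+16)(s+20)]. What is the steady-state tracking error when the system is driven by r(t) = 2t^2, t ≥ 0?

System type = 2 (two poles at s=0).
K_a = lim_{s→0} s^2·G(s) = 500·6·7 / (14·16·20) = 4.6875.
r(t) = 2t^2 gives R(s) = 4/s^3.
e_ss = 4/K_a = 4/4.6875 = 64/75.

64/75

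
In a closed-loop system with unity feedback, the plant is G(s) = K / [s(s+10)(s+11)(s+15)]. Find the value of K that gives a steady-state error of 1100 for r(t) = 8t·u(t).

One free integrator in G(s): this is a type 1 system.
K_v = lim_{s→0} s·G(s) = K / (10·11·15) = (1/1650)·K.
e_ss = 8/K_v = 1100 ⇒ K_v = 2/275 ⇒ K = (2/275)/(1/1650) = 12.

12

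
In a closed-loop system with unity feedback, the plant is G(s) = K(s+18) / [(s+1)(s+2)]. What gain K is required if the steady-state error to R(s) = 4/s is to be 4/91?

No free integrators in G(s): this is a type 0 system.
K_p = lim_{s→0} G(s) = K·18 / (1·2) = 9·K.
e_ss = 4/(1 + K_p) = 4/91 ⇒ 1 + 9·K = 91 ⇒ K = 10.

10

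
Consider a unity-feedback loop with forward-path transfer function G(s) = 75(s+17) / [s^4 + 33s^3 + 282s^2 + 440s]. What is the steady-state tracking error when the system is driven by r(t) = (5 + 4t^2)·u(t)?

Lowest-order denominator term is 440s, so the open loop has 1 pole at the origin → type 1 system. Taking each input component in turn:
  • 5: tracked with zero error.
  • 4t^2: a type-1 system cannot track it, e_ss → ∞.
The unbounded component dominates.

infinity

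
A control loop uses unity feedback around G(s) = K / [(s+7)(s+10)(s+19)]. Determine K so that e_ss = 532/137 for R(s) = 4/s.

40

The open loop has no poles at the origin → type 0 system.
K_p = lim_{s→0} G(s) = K / (7·10·19) = (1/1330)·K.
e_ss = 4/(1 + K_p) = 532/137 ⇒ 1 + (1/1330)·K = 137/133 ⇒ K = 40.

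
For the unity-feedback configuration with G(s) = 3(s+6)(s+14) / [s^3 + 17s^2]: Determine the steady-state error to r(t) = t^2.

17/126

The denominator has no term below 17s^2 — 2 poles at s=0, type 2.
K_a = lim_{s→0} s^2·G(s) = 3·6·14 / 17 = 252/17.
r(t) = t^2 gives R(s) = 2/s^3.
e_ss = 2/K_a = 2/(252/17) = 17/126.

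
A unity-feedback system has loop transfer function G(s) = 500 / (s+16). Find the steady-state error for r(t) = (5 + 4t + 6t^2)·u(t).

infinity

System type = 0 (no poles at s=0). Treating each term separately:
  • 5: e_ss = 5/(1+K_p) with K_p=31.25 → 20/129.
  • 4t: a type-0 system cannot track it, e_ss → ∞.
  • 6t^2: a type-0 system cannot track it, e_ss → ∞.
The unbounded component dominates.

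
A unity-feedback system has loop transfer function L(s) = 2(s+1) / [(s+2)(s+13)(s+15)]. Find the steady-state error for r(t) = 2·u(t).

195/98

The open loop has no poles at the origin → type 0 system.
K_p = lim_{s→0} L(s) = 2·1 / (2·13·15) = 1/195.
e_ss = 2/(1 + K_p) = 2/(196/195) = 195/98.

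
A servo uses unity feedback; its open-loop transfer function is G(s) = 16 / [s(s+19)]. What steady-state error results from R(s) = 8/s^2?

System type = 1 (one pole at s=0).
K_v = lim_{s→0} s·G(s) = 16 / (19) = 16/19.
e_ss = 8/K_v = 8/(16/19) = 9.5.

9.5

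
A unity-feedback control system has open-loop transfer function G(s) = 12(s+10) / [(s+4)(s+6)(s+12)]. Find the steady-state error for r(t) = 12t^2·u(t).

infinity

System type = 0 (no poles at s=0).
K_a = lim_{s→0} s^2·G(s) = 0; the steady-state error to this parabolic input grows without bound.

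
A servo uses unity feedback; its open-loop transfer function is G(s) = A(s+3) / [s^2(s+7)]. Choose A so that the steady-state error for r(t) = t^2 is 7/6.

Two free integrators in G(s): this is a type 2 system.
K_a = lim_{s→0} s^2·G(s) = A·3 / (7) = (3/7)·A.
e_ss = 2/K_a = 7/6 ⇒ K_a = 12/7 ⇒ A = (12/7)/(3/7) = 4.

4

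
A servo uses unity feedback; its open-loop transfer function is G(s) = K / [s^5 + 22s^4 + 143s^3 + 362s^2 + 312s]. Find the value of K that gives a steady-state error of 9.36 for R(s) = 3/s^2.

100

The denominator has no term below 312s — 1 pole at s=0, type 1.
K_v = lim_{s→0} s·G(s) = K / 312 = (1/312)·K.
e_ss = 3/K_v = 9.36 ⇒ K_v = 25/78 ⇒ K = (25/78)/(1/312) = 100.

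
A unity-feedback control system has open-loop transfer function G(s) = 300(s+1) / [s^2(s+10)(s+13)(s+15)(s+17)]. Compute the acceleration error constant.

2/221

G(s) has two factors of s in the denominator, so the system is type 2.
K_a = lim_{s→0} s^2·G(s) = 300·1 / (10·13·15·17) = 2/221.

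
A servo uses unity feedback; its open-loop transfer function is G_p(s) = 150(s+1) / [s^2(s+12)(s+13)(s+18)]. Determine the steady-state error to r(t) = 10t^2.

G_p(s) has two factors of s in the denominator, so the system is type 2.
K_a = lim_{s→0} s^2·G_p(s) = 150·1 / (12·13·18) = 25/468.
r(t) = 10t^2 gives R(s) = 20/s^3.
e_ss = 20/K_a = 20/(25/468) = 374.4.

374.4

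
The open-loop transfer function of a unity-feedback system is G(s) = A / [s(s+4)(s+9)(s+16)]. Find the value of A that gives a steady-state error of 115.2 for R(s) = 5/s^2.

25

G(s) has one factor of s in the denominator, so the system is type 1.
K_v = lim_{s→0} s·G(s) = A / (4·9·16) = (1/576)·A.
e_ss = 5/K_v = 115.2 ⇒ K_v = 25/576 ⇒ A = (25/576)/(1/576) = 25.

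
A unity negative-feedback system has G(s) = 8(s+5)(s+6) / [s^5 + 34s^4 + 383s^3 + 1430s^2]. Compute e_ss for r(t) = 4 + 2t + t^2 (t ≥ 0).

Lowest-order denominator term is 1430s^2, so the open loop has 2 poles at the origin → type 2 system. By superposition:
  • 4: tracked with zero error.
  • 2t: tracked with zero error.
  • t^2: e_ss = 2/K_a with K_a=24/143 → 143/12.
Total e_ss = 143/12.

143/12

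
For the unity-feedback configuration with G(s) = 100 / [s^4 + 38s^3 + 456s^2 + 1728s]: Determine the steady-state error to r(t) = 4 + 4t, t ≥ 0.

Lowest-order denominator term is 1728s, so the open loop has 1 pole at the origin → type 1 system. Taking each input component in turn:
  • 4: tracked with zero error.
  • 4t: e_ss = 4/K_v with K_v=25/432 → 69.12.
Total e_ss = 69.12.

69.12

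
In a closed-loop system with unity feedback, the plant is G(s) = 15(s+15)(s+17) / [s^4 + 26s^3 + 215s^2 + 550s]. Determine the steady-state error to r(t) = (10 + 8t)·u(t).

The denominator has no term below 550s — 1 pole at s=0, type 1. Taking each input component in turn:
  • 10: tracked with zero error.
  • 8t: e_ss = 8/K_v with K_v=153/22 → 176/153.
Total e_ss = 176/153.

176/153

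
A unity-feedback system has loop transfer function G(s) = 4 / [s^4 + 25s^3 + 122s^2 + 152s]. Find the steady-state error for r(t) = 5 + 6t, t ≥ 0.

228

Factoring s from the denominator leaves a polynomial with constant term 152, so the system is type 1. Taking each input component in turn:
  • 5: tracked with zero error.
  • 6t: e_ss = 6/K_v with K_v=1/38 → 228.
Total e_ss = 228.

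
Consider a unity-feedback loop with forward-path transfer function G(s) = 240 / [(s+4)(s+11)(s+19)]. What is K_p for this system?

No free integrators in G(s): this is a type 0 system.
K_p = lim_{s→0} G(s) = 240 / (4·11·19) = 60/209.

60/209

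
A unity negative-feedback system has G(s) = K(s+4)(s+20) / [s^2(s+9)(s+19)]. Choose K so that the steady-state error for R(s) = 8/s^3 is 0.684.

25

The open loop has two poles at the origin → type 2 system.
K_a = lim_{s→0} s^2·G(s) = K·4·20 / (9·19) = (80/171)·K.
e_ss = 8/K_a = 0.684 ⇒ K_a = 2000/171 ⇒ K = (2000/171)/(80/171) = 25.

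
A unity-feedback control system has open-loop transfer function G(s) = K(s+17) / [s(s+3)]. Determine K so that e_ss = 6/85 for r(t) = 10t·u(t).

One free integrator in G(s): this is a type 1 system.
K_v = lim_{s→0} s·G(s) = K·17 / (3) = (17/3)·K.
e_ss = 10/K_v = 6/85 ⇒ K_v = 425/3 ⇒ K = (425/3)/(17/3) = 25.

25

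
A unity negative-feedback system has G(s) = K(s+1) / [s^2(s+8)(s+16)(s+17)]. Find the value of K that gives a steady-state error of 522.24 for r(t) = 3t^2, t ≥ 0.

Two free integrators in G(s): this is a type 2 system.
K_a = lim_{s→0} s^2·G(s) = K·1 / (8·16·17) = (1/2176)·K.
e_ss = 6/K_a = 522.24 ⇒ K_a = 25/2176 ⇒ K = (25/2176)/(1/2176) = 25.

25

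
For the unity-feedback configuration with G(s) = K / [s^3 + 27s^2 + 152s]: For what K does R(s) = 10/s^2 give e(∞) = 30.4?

Lowest-order denominator term is 152s, so the open loop has 1 pole at the origin → type 1 system.
K_v = lim_{s→0} s·G(s) = K / 152 = (1/152)·K.
e_ss = 10/K_v = 30.4 ⇒ K_v = 25/76 ⇒ K = (25/76)/(1/152) = 50.

50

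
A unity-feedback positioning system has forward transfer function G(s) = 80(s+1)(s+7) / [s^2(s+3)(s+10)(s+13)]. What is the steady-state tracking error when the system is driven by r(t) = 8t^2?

78/7

Two free integrators in G(s): this is a type 2 system.
K_a = lim_{s→0} s^2·G(s) = 80·1·7 / (3·10·13) = 56/39.
r(t) = 8t^2 gives R(s) = 16/s^3.
e_ss = 16/K_a = 16/(56/39) = 78/7.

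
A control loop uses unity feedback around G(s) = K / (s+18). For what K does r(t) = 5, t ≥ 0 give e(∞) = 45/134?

250

System type = 0 (no poles at s=0).
K_p = lim_{s→0} G(s) = K / (18) = (1/18)·K.
e_ss = 5/(1 + K_p) = 45/134 ⇒ 1 + (1/18)·K = 134/9 ⇒ K = 250.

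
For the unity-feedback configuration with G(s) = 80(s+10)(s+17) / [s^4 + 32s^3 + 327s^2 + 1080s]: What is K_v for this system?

340/27

Lowest-order denominator term is 1080s, so the open loop has 1 pole at the origin → type 1 system.
K_v = lim_{s→0} s·G(s) = 80·10·17 / 1080 = 340/27.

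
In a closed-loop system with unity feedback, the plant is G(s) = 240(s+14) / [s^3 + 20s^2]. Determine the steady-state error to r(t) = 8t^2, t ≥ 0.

The denominator has no term below 20s^2 — 2 poles at s=0, type 2.
K_a = lim_{s→0} s^2·G(s) = 240·14 / 20 = 168.
r(t) = 8t^2 gives R(s) = 16/s^3.
e_ss = 16/K_a = 16/168 = 2/21.

2/21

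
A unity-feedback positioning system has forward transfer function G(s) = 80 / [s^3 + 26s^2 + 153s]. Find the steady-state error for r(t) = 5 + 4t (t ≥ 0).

7.65

Lowest-order denominator term is 153s, so the open loop has 1 pole at the origin → type 1 system. Treating each term separately:
  • 5: tracked with zero error.
  • 4t: e_ss = 4/K_v with K_v=80/153 → 7.65.
Total e_ss = 7.65.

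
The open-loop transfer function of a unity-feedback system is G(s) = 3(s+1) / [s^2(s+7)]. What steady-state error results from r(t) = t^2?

G(s) has two factors of s in the denominator, so the system is type 2.
K_a = lim_{s→0} s^2·G(s) = 3·1 / (7) = 3/7.
r(t) = t^2 gives R(s) = 2/s^3.
e_ss = 2/K_a = 2/(3/7) = 14/3.

14/3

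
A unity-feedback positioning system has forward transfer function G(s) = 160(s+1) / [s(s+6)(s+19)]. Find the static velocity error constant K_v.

80/57

System type = 1 (one pole at s=0).
K_v = lim_{s→0} s·G(s) = 160·1 / (6·19) = 80/57.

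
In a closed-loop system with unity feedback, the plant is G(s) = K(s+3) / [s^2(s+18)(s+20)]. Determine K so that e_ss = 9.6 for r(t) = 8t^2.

200

System type = 2 (two poles at s=0).
K_a = lim_{s→0} s^2·G(s) = K·3 / (18·20) = (1/120)·K.
e_ss = 16/K_a = 9.6 ⇒ K_a = 5/3 ⇒ K = (5/3)/(1/120) = 200.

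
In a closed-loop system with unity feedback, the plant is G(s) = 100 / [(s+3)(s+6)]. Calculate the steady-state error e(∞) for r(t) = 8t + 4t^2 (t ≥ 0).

No free integrators in G(s): this is a type 0 system. By superposition:
  • 8t: a type-0 system cannot track it, e_ss → ∞.
  • 4t^2: a type-0 system cannot track it, e_ss → ∞.
The unbounded component dominates.

infinity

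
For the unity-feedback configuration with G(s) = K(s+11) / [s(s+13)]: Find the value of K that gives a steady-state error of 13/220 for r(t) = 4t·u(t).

G(s) has one factor of s in the denominator, so the system is type 1.
K_v = lim_{s→0} s·G(s) = K·11 / (13) = (11/13)·K.
e_ss = 4/K_v = 13/220 ⇒ K_v = 880/13 ⇒ K = (880/13)/(11/13) = 80.

80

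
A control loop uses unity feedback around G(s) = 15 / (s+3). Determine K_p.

No free integrators in G(s): this is a type 0 system.
K_p = lim_{s→0} G(s) = 15 / (3) = 5.

5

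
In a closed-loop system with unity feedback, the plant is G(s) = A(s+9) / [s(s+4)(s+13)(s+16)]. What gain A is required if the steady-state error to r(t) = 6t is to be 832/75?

50

G(s) has one factor of s in the denominator, so the system is type 1.
K_v = lim_{s→0} s·G(s) = A·9 / (4·13·16) = (9/832)·A.
e_ss = 6/K_v = 832/75 ⇒ K_v = 225/416 ⇒ A = (225/416)/(9/832) = 50.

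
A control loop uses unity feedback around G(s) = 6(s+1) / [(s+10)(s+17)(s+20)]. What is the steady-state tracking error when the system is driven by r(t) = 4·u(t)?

The open loop has no poles at the origin → type 0 system.
K_p = lim_{s→0} G(s) = 6·1 / (10·17·20) = 3/1700.
e_ss = 4/(1 + K_p) = 4/(1703/1700) = 6800/1703.

6800/1703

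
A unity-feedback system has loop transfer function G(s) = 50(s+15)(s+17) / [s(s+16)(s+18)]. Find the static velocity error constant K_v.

2125/48

System type = 1 (one pole at s=0).
K_v = lim_{s→0} s·G(s) = 50·15·17 / (16·18) = 2125/48.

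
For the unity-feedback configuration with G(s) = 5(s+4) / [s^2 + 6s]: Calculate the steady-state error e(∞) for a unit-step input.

0

The denominator has no term below 6s — 1 pole at s=0, type 1.
A type-1 system has K_p = ∞, so it tracks a step input with zero steady-state error.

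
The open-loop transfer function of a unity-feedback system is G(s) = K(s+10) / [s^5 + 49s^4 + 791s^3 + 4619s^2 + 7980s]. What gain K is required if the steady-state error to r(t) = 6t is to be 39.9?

120

Lowest-order denominator term is 7980s, so the open loop has 1 pole at the origin → type 1 system.
K_v = lim_{s→0} s·G(s) = K·10 / 7980 = (1/798)·K.
e_ss = 6/K_v = 39.9 ⇒ K_v = 20/133 ⇒ K = (20/133)/(1/798) = 120.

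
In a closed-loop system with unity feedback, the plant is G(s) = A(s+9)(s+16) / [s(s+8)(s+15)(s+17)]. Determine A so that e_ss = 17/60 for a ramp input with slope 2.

100

G(s) has one factor of s in the denominator, so the system is type 1.
K_v = lim_{s→0} s·G(s) = A·9·16 / (8·15·17) = (6/85)·A.
e_ss = 2/K_v = 17/60 ⇒ K_v = 120/17 ⇒ A = (120/17)/(6/85) = 100.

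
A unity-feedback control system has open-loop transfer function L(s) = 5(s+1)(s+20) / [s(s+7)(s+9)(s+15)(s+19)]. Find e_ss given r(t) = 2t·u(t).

359.1

L(s) has one factor of s in the denominator, so the system is type 1.
K_v = lim_{s→0} s·L(s) = 5·1·20 / (7·9·15·19) = 20/3591.
e_ss = 2/K_v = 2/(20/3591) = 359.1.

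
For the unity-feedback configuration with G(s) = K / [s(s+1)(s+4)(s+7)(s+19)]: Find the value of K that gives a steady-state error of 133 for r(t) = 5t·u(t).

The open loop has one pole at the origin → type 1 system.
K_v = lim_{s→0} s·G(s) = K / (1·4·7·19) = (1/532)·K.
e_ss = 5/K_v = 133 ⇒ K_v = 5/133 ⇒ K = (5/133)/(1/532) = 20.

20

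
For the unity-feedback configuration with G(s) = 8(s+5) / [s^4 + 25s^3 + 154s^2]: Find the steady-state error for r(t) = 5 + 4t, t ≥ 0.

The denominator has no term below 154s^2 — 2 poles at s=0, type 2. Taking each input component in turn:
  • 5: tracked with zero error.
  • 4t: tracked with zero error.
Total e_ss = 0.

0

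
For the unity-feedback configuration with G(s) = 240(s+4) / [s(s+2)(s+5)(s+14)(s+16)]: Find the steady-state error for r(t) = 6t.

System type = 1 (one pole at s=0).
K_v = lim_{s→0} s·G(s) = 240·4 / (2·5·14·16) = 3/7.
e_ss = 6/K_v = 6/(3/7) = 14.

14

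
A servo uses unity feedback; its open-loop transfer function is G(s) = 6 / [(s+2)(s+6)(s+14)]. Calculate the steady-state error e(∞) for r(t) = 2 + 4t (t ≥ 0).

G(s) has no factors of s in the denominator, so the system is type 0. Treating each term separately:
  • 2: e_ss = 2/(1+K_p) with K_p=1/28 → 56/29.
  • 4t: a type-0 system cannot track it, e_ss → ∞.
The unbounded component dominates.

infinity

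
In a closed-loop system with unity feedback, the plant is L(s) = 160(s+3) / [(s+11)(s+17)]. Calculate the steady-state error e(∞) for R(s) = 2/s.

System type = 0 (no poles at s=0).
K_p = lim_{s→0} L(s) = 160·3 / (11·17) = 480/187.
e_ss = 2/(1 + K_p) = 2/(667/187) = 374/667.

374/667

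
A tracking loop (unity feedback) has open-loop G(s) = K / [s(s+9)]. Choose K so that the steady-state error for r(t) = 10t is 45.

One free integrator in G(s): this is a type 1 system.
K_v = lim_{s→0} s·G(s) = K / (9) = (1/9)·K.
e_ss = 10/K_v = 45 ⇒ K_v = 2/9 ⇒ K = (2/9)/(1/9) = 2.

2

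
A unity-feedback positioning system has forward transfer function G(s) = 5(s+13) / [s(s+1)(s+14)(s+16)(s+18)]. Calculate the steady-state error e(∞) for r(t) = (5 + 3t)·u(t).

One free integrator in G(s): this is a type 1 system. Taking each input component in turn:
  • 5: tracked with zero error.
  • 3t: e_ss = 3/K_v with K_v=65/4032 → 12096/65.
Total e_ss = 12096/65.

12096/65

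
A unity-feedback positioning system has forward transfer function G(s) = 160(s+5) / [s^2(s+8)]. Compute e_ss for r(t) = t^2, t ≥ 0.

0.02

System type = 2 (two poles at s=0).
K_a = lim_{s→0} s^2·G(s) = 160·5 / (8) = 100.
r(t) = t^2 gives R(s) = 2/s^3.
e_ss = 2/K_a = 2/100 = 0.02.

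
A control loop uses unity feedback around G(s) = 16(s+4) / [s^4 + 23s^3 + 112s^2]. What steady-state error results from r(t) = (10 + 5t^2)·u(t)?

17.5

Factoring s^2 from the denominator leaves a polynomial with constant term 112, so the system is type 2. By superposition:
  • 10: tracked with zero error.
  • 5t^2: e_ss = 10/K_a with K_a=4/7 → 17.5.
Total e_ss = 17.5.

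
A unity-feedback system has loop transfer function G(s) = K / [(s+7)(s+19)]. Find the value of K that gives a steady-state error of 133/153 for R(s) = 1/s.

20

System type = 0 (no poles at s=0).
K_p = lim_{s→0} G(s) = K / (7·19) = (1/133)·K.
e_ss = 1/(1 + K_p) = 133/153 ⇒ 1 + (1/133)·K = 153/133 ⇒ K = 20.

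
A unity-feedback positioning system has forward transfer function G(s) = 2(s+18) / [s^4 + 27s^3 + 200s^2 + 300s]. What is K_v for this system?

Lowest-order denominator term is 300s, so the open loop has 1 pole at the origin → type 1 system.
K_v = lim_{s→0} s·G(s) = 2·18 / 300 = 0.12.

0.12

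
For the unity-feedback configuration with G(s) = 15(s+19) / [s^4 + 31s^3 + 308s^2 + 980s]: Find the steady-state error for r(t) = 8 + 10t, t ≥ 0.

1960/57

Lowest-order denominator term is 980s, so the open loop has 1 pole at the origin → type 1 system. By superposition:
  • 8: tracked with zero error.
  • 10t: e_ss = 10/K_v with K_v=57/196 → 1960/57.
Total e_ss = 1960/57.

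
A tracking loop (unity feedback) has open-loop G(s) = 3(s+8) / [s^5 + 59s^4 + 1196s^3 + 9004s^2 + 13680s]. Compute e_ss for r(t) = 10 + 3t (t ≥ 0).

Factoring s from the denominator leaves a polynomial with constant term 13680, so the system is type 1. Treating each term separately:
  • 10: tracked with zero error.
  • 3t: e_ss = 3/K_v with K_v=1/570 → 1710.
Total e_ss = 1710.

1710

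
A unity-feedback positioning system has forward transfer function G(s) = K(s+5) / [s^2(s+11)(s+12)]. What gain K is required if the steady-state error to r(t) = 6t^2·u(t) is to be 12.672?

G(s) has two factors of s in the denominator, so the system is type 2.
K_a = lim_{s→0} s^2·G(s) = K·5 / (11·12) = (5/132)·K.
e_ss = 12/K_a = 12.672 ⇒ K_a = 125/132 ⇒ K = (125/132)/(5/132) = 25.

25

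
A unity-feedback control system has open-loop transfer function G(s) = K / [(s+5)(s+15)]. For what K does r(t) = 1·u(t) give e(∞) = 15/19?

The open loop has no poles at the origin → type 0 system.
K_p = lim_{s→0} G(s) = K / (5·15) = (1/75)·K.
e_ss = 1/(1 + K_p) = 15/19 ⇒ 1 + (1/75)·K = 19/15 ⇒ K = 20.

20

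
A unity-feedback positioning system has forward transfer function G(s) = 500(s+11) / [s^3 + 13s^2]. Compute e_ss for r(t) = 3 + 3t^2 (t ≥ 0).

39/2750

Lowest-order denominator term is 13s^2, so the open loop has 2 poles at the origin → type 2 system. By superposition:
  • 3: tracked with zero error.
  • 3t^2: e_ss = 6/K_a with K_a=5500/13 → 39/2750.
Total e_ss = 39/2750.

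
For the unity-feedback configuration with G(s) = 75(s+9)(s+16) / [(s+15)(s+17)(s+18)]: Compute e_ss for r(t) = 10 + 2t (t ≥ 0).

The open loop has no poles at the origin → type 0 system. Taking each input component in turn:
  • 10: e_ss = 10/(1+K_p) with K_p=40/17 → 170/57.
  • 2t: a type-0 system cannot track it, e_ss → ∞.
The unbounded component dominates.

infinity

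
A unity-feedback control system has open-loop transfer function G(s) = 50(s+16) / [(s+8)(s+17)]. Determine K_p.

100/17

G(s) has no factors of s in the denominator, so the system is type 0.
K_p = lim_{s→0} G(s) = 50·16 / (8·17) = 100/17.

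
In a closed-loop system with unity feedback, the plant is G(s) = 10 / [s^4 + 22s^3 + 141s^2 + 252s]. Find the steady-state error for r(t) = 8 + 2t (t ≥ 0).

Lowest-order denominator term is 252s, so the open loop has 1 pole at the origin → type 1 system. Treating each term separately:
  • 8: tracked with zero error.
  • 2t: e_ss = 2/K_v with K_v=5/126 → 50.4.
Total e_ss = 50.4.

50.4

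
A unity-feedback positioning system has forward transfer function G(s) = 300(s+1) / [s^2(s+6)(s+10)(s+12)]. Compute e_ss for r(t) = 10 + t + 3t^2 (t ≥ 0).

14.4

Two free integrators in G(s): this is a type 2 system. By superposition:
  • 10: tracked with zero error.
  • t: tracked with zero error.
  • 3t^2: e_ss = 6/K_a with K_a=5/12 → 14.4.
Total e_ss = 14.4.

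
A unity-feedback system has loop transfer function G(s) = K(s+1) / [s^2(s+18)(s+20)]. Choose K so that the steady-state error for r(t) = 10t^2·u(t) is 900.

8

Two free integrators in G(s): this is a type 2 system.
K_a = lim_{s→0} s^2·G(s) = K·1 / (18·20) = (1/360)·K.
e_ss = 20/K_a = 900 ⇒ K_a = 1/45 ⇒ K = (1/45)/(1/360) = 8.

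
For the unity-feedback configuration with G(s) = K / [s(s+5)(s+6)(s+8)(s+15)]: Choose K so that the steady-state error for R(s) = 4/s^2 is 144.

System type = 1 (one pole at s=0).
K_v = lim_{s→0} s·G(s) = K / (5·6·8·15) = (1/3600)·K.
e_ss = 4/K_v = 144 ⇒ K_v = 1/36 ⇒ K = (1/36)/(1/3600) = 100.

100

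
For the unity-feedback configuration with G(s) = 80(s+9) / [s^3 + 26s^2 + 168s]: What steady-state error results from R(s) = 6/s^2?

Lowest-order denominator term is 168s, so the open loop has 1 pole at the origin → type 1 system.
K_v = lim_{s→0} s·G(s) = 80·9 / 168 = 30/7.
e_ss = 6/K_v = 6/(30/7) = 1.4.

1.4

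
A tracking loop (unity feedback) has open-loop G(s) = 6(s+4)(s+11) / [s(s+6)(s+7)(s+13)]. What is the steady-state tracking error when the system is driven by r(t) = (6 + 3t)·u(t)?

The open loop has one pole at the origin → type 1 system. By superposition:
  • 6: tracked with zero error.
  • 3t: e_ss = 3/K_v with K_v=44/91 → 273/44.
Total e_ss = 273/44.

273/44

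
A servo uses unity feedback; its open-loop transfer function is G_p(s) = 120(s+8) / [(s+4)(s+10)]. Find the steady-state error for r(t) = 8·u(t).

0.32

G_p(s) has no factors of s in the denominator, so the system is type 0.
K_p = lim_{s→0} G_p(s) = 120·8 / (4·10) = 24.
e_ss = 8/(1 + K_p) = 8/25 = 0.32.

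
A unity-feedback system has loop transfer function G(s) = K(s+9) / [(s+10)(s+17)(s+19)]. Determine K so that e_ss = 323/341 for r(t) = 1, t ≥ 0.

System type = 0 (no poles at s=0).
K_p = lim_{s→0} G(s) = K·9 / (10·17·19) = (9/3230)·K.
e_ss = 1/(1 + K_p) = 323/341 ⇒ 1 + (9/3230)·K = 341/323 ⇒ K = 20.

20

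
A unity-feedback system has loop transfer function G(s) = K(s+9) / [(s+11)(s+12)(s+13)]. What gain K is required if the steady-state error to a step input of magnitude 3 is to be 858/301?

10

The open loop has no poles at the origin → type 0 system.
K_p = lim_{s→0} G(s) = K·9 / (11·12·13) = (3/572)·K.
e_ss = 3/(1 + K_p) = 858/301 ⇒ 1 + (3/572)·K = 301/286 ⇒ K = 10.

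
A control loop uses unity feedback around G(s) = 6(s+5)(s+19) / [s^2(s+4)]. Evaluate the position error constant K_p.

infinity

K_p = lim_{s→0} G(s); with 2 poles at the origin the limit diverges, so K_p = ∞.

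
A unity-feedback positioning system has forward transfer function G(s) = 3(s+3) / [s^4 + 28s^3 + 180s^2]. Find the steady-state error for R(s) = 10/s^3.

200

Factoring s^2 from the denominator leaves a polynomial with constant term 180, so the system is type 2.
K_a = lim_{s→0} s^2·G(s) = 3·3 / 180 = 0.05.
r(t) = 5t^2 gives R(s) = 10/s^3.
e_ss = 10/K_a = 10/0.05 = 200.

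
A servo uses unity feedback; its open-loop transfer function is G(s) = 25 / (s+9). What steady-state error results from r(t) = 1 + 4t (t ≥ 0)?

The open loop has no poles at the origin → type 0 system. By superposition:
  • 1: e_ss = 1/(1+K_p) with K_p=25/9 → 9/34.
  • 4t: a type-0 system cannot track it, e_ss → ∞.
The unbounded component dominates.

infinity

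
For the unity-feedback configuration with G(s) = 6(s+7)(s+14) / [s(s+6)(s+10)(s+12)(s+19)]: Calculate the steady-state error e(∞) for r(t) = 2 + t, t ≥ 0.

The open loop has one pole at the origin → type 1 system. Taking each input component in turn:
  • 2: tracked with zero error.
  • t: e_ss = 1/K_v with K_v=49/1140 → 1140/49.
Total e_ss = 1140/49.

1140/49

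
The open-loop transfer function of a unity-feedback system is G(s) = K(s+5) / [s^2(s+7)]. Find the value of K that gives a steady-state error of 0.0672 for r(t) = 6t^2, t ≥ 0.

The open loop has two poles at the origin → type 2 system.
K_a = lim_{s→0} s^2·G(s) = K·5 / (7) = (5/7)·K.
e_ss = 12/K_a = 0.0672 ⇒ K_a = 1250/7 ⇒ K = (1250/7)/(5/7) = 250.

250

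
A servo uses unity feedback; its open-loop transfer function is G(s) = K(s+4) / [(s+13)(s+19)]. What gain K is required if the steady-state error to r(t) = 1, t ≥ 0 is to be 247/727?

120

System type = 0 (no poles at s=0).
K_p = lim_{s→0} G(s) = K·4 / (13·19) = (4/247)·K.
e_ss = 1/(1 + K_p) = 247/727 ⇒ 1 + (4/247)·K = 727/247 ⇒ K = 120.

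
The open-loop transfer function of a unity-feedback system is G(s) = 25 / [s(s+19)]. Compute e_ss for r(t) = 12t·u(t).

System type = 1 (one pole at s=0).
K_v = lim_{s→0} s·G(s) = 25 / (19) = 25/19.
e_ss = 12/K_v = 12/(25/19) = 9.12.

9.12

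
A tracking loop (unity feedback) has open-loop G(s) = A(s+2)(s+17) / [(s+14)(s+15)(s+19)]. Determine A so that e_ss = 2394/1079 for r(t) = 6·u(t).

The open loop has no poles at the origin → type 0 system.
K_p = lim_{s→0} G(s) = A·2·17 / (14·15·19) = (17/1995)·A.
e_ss = 6/(1 + K_p) = 2394/1079 ⇒ 1 + (17/1995)·A = 1079/399 ⇒ A = 200.

200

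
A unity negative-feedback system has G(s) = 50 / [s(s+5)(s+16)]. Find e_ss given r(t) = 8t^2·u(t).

infinity

The open loop has one pole at the origin → type 1 system.
K_a = lim_{s→0} s^2·G(s) = 0; the steady-state error to this parabolic input grows without bound.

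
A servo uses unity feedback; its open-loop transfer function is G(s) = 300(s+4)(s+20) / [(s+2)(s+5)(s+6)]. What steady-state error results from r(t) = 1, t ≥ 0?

1/401

The open loop has no poles at the origin → type 0 system.
K_p = lim_{s→0} G(s) = 300·4·20 / (2·5·6) = 400.
e_ss = 1/(1 + K_p) = 1/401.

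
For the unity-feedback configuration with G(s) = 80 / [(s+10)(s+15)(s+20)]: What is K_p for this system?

The open loop has no poles at the origin → type 0 system.
K_p = lim_{s→0} G(s) = 80 / (10·15·20) = 2/75.

2/75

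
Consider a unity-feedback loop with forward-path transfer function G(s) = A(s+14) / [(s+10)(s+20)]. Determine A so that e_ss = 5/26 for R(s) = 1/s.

No free integrators in G(s): this is a type 0 system.
K_p = lim_{s→0} G(s) = A·14 / (10·20) = 0.07·A.
e_ss = 1/(1 + K_p) = 5/26 ⇒ 1 + 0.07·A = 5.2 ⇒ A = 60.

60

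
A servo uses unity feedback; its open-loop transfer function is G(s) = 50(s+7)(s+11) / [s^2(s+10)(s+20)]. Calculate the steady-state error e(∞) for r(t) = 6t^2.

Two free integrators in G(s): this is a type 2 system.
K_a = lim_{s→0} s^2·G(s) = 50·7·11 / (10·20) = 19.25.
r(t) = 6t^2 gives R(s) = 12/s^3.
e_ss = 12/K_a = 12/19.25 = 48/77.

48/77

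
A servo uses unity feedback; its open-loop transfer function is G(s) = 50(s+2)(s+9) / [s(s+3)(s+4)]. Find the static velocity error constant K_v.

The open loop has one pole at the origin → type 1 system.
K_v = lim_{s→0} s·G(s) = 50·2·9 / (3·4) = 75.

75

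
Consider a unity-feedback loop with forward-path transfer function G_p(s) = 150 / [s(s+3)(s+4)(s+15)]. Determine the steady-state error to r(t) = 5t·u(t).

6

The open loop has one pole at the origin → type 1 system.
K_v = lim_{s→0} s·G_p(s) = 150 / (3·4·15) = 5/6.
e_ss = 5/K_v = 5/(5/6) = 6.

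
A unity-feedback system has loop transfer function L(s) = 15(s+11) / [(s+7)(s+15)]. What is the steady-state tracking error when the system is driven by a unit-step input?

7/18

System type = 0 (no poles at s=0).
K_p = lim_{s→0} L(s) = 15·11 / (7·15) = 11/7.
e_ss = 1/(1 + K_p) = 1/(18/7) = 7/18.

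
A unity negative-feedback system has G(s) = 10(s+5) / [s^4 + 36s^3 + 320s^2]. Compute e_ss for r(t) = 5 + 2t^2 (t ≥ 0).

25.6

Lowest-order denominator term is 320s^2, so the open loop has 2 poles at the origin → type 2 system. Taking each input component in turn:
  • 5: tracked with zero error.
  • 2t^2: e_ss = 4/K_a with K_a=5/32 → 25.6.
Total e_ss = 25.6.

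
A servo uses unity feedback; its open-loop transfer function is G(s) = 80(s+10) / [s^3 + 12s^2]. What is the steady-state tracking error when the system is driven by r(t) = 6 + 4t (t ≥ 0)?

0

Lowest-order denominator term is 12s^2, so the open loop has 2 poles at the origin → type 2 system. By superposition:
  • 6: tracked with zero error.
  • 4t: tracked with zero error.
Total e_ss = 0.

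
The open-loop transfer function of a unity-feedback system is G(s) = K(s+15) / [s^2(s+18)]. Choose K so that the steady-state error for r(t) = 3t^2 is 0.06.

120

Two free integrators in G(s): this is a type 2 system.
K_a = lim_{s→0} s^2·G(s) = K·15 / (18) = (5/6)·K.
e_ss = 6/K_a = 0.06 ⇒ K_a = 100 ⇒ K = 100/(5/6) = 120.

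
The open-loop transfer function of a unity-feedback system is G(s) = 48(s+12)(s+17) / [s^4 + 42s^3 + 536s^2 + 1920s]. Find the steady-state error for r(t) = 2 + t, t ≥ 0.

Factoring s from the denominator leaves a polynomial with constant term 1920, so the system is type 1. Taking each input component in turn:
  • 2: tracked with zero error.
  • t: e_ss = 1/K_v with K_v=5.1 → 10/51.
Total e_ss = 10/51.

10/51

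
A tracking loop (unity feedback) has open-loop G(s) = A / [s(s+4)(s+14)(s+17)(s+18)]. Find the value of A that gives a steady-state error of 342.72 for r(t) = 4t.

200

System type = 1 (one pole at s=0).
K_v = lim_{s→0} s·G(s) = A / (4·14·17·18) = (1/17136)·A.
e_ss = 4/K_v = 342.72 ⇒ K_v = 25/2142 ⇒ A = (25/2142)/(1/17136) = 200.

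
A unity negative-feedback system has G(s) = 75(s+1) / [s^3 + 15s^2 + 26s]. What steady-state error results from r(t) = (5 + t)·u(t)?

Lowest-order denominator term is 26s, so the open loop has 1 pole at the origin → type 1 system. Taking each input component in turn:
  • 5: tracked with zero error.
  • t: e_ss = 1/K_v with K_v=75/26 → 26/75.
Total e_ss = 26/75.

26/75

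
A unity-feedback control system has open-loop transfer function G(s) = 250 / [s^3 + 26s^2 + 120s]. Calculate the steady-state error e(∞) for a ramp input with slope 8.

3.84

Factoring s from the denominator leaves a polynomial with constant term 120, so the system is type 1.
K_v = lim_{s→0} s·G(s) = 250 / 120 = 25/12.
e_ss = 8/K_v = 8/(25/12) = 3.84.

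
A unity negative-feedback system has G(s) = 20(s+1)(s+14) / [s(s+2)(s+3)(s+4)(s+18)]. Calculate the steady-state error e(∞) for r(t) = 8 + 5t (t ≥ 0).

G(s) has one factor of s in the denominator, so the system is type 1. Taking each input component in turn:
  • 8: tracked with zero error.
  • 5t: e_ss = 5/K_v with K_v=35/54 → 54/7.
Total e_ss = 54/7.

54/7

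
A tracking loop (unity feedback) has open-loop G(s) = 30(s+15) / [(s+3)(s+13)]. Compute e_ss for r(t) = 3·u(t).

39/163

G(s) has no factors of s in the denominator, so the system is type 0.
K_p = lim_{s→0} G(s) = 30·15 / (3·13) = 150/13.
e_ss = 3/(1 + K_p) = 3/(163/13) = 39/163.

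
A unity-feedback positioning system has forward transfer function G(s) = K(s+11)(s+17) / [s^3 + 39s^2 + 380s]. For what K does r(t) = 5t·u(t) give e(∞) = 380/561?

The denominator has no term below 380s — 1 pole at s=0, type 1.
K_v = lim_{s→0} s·G(s) = K·11·17 / 380 = (187/380)·K.
e_ss = 5/K_v = 380/561 ⇒ K_v = 561/76 ⇒ K = (561/76)/(187/380) = 15.

15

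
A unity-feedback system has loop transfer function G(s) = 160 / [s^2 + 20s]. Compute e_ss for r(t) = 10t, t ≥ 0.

Factoring s from the denominator leaves a polynomial with constant term 20, so the system is type 1.
K_v = lim_{s→0} s·G(s) = 160 / 20 = 8.
e_ss = 10/K_v = 10/8 = 1.25.

1.25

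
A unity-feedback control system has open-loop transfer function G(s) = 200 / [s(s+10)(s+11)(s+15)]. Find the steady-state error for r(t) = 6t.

G(s) has one factor of s in the denominator, so the system is type 1.
K_v = lim_{s→0} s·G(s) = 200 / (10·11·15) = 4/33.
e_ss = 6/K_v = 6/(4/33) = 49.5.

49.5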